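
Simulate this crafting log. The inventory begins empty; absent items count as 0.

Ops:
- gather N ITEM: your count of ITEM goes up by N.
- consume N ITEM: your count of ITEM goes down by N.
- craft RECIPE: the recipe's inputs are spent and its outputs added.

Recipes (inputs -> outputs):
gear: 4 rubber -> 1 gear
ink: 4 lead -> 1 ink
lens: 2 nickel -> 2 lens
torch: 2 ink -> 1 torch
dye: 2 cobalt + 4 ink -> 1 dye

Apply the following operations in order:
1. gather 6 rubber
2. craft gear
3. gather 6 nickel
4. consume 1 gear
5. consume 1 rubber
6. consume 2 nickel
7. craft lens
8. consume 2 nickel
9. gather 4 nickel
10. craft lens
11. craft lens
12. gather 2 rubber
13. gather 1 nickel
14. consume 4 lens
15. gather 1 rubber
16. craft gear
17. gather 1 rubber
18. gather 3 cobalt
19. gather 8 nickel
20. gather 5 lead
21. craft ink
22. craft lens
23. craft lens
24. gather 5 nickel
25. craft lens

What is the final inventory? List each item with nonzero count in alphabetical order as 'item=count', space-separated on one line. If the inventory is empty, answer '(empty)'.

Answer: cobalt=3 gear=1 ink=1 lead=1 lens=8 nickel=8 rubber=1

Derivation:
After 1 (gather 6 rubber): rubber=6
After 2 (craft gear): gear=1 rubber=2
After 3 (gather 6 nickel): gear=1 nickel=6 rubber=2
After 4 (consume 1 gear): nickel=6 rubber=2
After 5 (consume 1 rubber): nickel=6 rubber=1
After 6 (consume 2 nickel): nickel=4 rubber=1
After 7 (craft lens): lens=2 nickel=2 rubber=1
After 8 (consume 2 nickel): lens=2 rubber=1
After 9 (gather 4 nickel): lens=2 nickel=4 rubber=1
After 10 (craft lens): lens=4 nickel=2 rubber=1
After 11 (craft lens): lens=6 rubber=1
After 12 (gather 2 rubber): lens=6 rubber=3
After 13 (gather 1 nickel): lens=6 nickel=1 rubber=3
After 14 (consume 4 lens): lens=2 nickel=1 rubber=3
After 15 (gather 1 rubber): lens=2 nickel=1 rubber=4
After 16 (craft gear): gear=1 lens=2 nickel=1
After 17 (gather 1 rubber): gear=1 lens=2 nickel=1 rubber=1
After 18 (gather 3 cobalt): cobalt=3 gear=1 lens=2 nickel=1 rubber=1
After 19 (gather 8 nickel): cobalt=3 gear=1 lens=2 nickel=9 rubber=1
After 20 (gather 5 lead): cobalt=3 gear=1 lead=5 lens=2 nickel=9 rubber=1
After 21 (craft ink): cobalt=3 gear=1 ink=1 lead=1 lens=2 nickel=9 rubber=1
After 22 (craft lens): cobalt=3 gear=1 ink=1 lead=1 lens=4 nickel=7 rubber=1
After 23 (craft lens): cobalt=3 gear=1 ink=1 lead=1 lens=6 nickel=5 rubber=1
After 24 (gather 5 nickel): cobalt=3 gear=1 ink=1 lead=1 lens=6 nickel=10 rubber=1
After 25 (craft lens): cobalt=3 gear=1 ink=1 lead=1 lens=8 nickel=8 rubber=1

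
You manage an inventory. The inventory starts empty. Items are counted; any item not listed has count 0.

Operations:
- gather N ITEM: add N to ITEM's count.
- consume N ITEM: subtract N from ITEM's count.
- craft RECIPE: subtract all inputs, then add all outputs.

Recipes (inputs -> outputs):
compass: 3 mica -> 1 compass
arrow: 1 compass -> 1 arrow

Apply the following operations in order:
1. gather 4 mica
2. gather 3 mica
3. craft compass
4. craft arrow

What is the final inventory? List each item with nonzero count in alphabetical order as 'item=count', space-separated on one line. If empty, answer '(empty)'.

After 1 (gather 4 mica): mica=4
After 2 (gather 3 mica): mica=7
After 3 (craft compass): compass=1 mica=4
After 4 (craft arrow): arrow=1 mica=4

Answer: arrow=1 mica=4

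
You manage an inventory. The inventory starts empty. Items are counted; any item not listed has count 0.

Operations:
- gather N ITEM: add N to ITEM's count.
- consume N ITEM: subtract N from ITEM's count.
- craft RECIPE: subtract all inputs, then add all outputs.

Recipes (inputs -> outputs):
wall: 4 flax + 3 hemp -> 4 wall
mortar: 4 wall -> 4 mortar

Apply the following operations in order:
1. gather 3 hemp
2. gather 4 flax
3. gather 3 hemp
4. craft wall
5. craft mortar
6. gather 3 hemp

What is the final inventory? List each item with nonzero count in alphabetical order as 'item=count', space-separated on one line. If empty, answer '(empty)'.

After 1 (gather 3 hemp): hemp=3
After 2 (gather 4 flax): flax=4 hemp=3
After 3 (gather 3 hemp): flax=4 hemp=6
After 4 (craft wall): hemp=3 wall=4
After 5 (craft mortar): hemp=3 mortar=4
After 6 (gather 3 hemp): hemp=6 mortar=4

Answer: hemp=6 mortar=4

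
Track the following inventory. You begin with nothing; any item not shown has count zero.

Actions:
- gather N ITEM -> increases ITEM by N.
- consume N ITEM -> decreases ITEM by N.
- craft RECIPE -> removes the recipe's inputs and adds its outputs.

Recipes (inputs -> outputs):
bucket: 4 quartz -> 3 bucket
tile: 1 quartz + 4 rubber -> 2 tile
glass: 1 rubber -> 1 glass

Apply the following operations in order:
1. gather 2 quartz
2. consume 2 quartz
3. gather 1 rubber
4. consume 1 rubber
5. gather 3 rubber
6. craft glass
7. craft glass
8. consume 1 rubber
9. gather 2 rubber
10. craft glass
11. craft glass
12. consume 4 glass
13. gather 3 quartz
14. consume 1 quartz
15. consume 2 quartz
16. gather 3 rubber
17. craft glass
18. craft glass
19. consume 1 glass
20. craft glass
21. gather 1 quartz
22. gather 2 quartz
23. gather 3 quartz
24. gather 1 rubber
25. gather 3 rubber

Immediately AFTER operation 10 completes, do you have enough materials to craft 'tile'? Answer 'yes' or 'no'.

After 1 (gather 2 quartz): quartz=2
After 2 (consume 2 quartz): (empty)
After 3 (gather 1 rubber): rubber=1
After 4 (consume 1 rubber): (empty)
After 5 (gather 3 rubber): rubber=3
After 6 (craft glass): glass=1 rubber=2
After 7 (craft glass): glass=2 rubber=1
After 8 (consume 1 rubber): glass=2
After 9 (gather 2 rubber): glass=2 rubber=2
After 10 (craft glass): glass=3 rubber=1

Answer: no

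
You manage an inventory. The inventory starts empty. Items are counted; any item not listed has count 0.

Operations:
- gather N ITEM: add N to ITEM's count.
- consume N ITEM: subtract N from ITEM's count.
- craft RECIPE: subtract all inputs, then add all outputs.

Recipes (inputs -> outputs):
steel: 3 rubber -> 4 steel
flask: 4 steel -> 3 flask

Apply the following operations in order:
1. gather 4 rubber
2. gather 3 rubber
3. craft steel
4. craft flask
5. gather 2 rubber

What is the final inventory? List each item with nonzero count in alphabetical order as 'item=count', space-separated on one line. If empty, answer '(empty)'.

Answer: flask=3 rubber=6

Derivation:
After 1 (gather 4 rubber): rubber=4
After 2 (gather 3 rubber): rubber=7
After 3 (craft steel): rubber=4 steel=4
After 4 (craft flask): flask=3 rubber=4
After 5 (gather 2 rubber): flask=3 rubber=6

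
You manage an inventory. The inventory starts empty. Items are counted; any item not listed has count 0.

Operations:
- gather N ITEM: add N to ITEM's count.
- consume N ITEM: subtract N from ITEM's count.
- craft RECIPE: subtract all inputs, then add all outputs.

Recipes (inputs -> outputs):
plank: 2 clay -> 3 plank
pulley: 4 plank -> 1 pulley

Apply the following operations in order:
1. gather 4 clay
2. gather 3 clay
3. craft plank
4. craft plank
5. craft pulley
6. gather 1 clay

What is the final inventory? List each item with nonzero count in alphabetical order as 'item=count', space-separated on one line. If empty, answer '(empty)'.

After 1 (gather 4 clay): clay=4
After 2 (gather 3 clay): clay=7
After 3 (craft plank): clay=5 plank=3
After 4 (craft plank): clay=3 plank=6
After 5 (craft pulley): clay=3 plank=2 pulley=1
After 6 (gather 1 clay): clay=4 plank=2 pulley=1

Answer: clay=4 plank=2 pulley=1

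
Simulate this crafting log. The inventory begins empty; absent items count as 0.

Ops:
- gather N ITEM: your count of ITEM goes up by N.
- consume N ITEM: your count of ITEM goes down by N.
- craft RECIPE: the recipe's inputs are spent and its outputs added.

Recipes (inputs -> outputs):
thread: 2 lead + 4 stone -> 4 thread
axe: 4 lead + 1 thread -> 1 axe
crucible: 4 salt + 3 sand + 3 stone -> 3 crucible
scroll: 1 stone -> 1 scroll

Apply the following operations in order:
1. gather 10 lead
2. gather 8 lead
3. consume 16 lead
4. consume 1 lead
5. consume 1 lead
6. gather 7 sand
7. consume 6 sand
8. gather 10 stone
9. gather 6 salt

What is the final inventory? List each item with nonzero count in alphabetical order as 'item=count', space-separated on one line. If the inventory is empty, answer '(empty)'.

Answer: salt=6 sand=1 stone=10

Derivation:
After 1 (gather 10 lead): lead=10
After 2 (gather 8 lead): lead=18
After 3 (consume 16 lead): lead=2
After 4 (consume 1 lead): lead=1
After 5 (consume 1 lead): (empty)
After 6 (gather 7 sand): sand=7
After 7 (consume 6 sand): sand=1
After 8 (gather 10 stone): sand=1 stone=10
After 9 (gather 6 salt): salt=6 sand=1 stone=10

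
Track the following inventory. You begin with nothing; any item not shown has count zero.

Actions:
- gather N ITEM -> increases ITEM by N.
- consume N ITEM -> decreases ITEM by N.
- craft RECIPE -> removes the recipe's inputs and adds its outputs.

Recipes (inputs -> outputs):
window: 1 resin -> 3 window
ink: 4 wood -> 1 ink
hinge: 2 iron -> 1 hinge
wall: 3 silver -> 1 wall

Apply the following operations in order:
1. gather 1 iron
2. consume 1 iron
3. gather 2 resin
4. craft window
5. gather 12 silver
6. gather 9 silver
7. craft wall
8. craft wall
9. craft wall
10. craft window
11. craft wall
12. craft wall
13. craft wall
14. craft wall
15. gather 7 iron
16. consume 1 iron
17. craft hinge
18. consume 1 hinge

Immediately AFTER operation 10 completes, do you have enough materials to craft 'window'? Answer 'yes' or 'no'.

After 1 (gather 1 iron): iron=1
After 2 (consume 1 iron): (empty)
After 3 (gather 2 resin): resin=2
After 4 (craft window): resin=1 window=3
After 5 (gather 12 silver): resin=1 silver=12 window=3
After 6 (gather 9 silver): resin=1 silver=21 window=3
After 7 (craft wall): resin=1 silver=18 wall=1 window=3
After 8 (craft wall): resin=1 silver=15 wall=2 window=3
After 9 (craft wall): resin=1 silver=12 wall=3 window=3
After 10 (craft window): silver=12 wall=3 window=6

Answer: no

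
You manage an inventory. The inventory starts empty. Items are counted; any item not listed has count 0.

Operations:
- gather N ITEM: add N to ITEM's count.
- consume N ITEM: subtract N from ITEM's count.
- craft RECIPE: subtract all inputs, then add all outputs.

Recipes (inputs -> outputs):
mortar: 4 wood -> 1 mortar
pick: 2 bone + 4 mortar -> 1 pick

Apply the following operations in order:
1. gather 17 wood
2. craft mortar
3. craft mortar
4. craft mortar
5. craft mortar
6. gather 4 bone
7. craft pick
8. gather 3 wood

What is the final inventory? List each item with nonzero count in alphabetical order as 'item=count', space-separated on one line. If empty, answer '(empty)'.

Answer: bone=2 pick=1 wood=4

Derivation:
After 1 (gather 17 wood): wood=17
After 2 (craft mortar): mortar=1 wood=13
After 3 (craft mortar): mortar=2 wood=9
After 4 (craft mortar): mortar=3 wood=5
After 5 (craft mortar): mortar=4 wood=1
After 6 (gather 4 bone): bone=4 mortar=4 wood=1
After 7 (craft pick): bone=2 pick=1 wood=1
After 8 (gather 3 wood): bone=2 pick=1 wood=4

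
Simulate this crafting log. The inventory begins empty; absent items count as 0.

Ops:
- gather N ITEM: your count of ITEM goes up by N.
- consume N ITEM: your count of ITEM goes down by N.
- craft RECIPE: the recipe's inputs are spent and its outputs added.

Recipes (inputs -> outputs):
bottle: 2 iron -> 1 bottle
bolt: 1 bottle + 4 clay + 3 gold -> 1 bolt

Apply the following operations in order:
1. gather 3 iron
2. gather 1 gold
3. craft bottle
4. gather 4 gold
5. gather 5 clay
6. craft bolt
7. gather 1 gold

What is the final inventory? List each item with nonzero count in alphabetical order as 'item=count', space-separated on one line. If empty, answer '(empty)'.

Answer: bolt=1 clay=1 gold=3 iron=1

Derivation:
After 1 (gather 3 iron): iron=3
After 2 (gather 1 gold): gold=1 iron=3
After 3 (craft bottle): bottle=1 gold=1 iron=1
After 4 (gather 4 gold): bottle=1 gold=5 iron=1
After 5 (gather 5 clay): bottle=1 clay=5 gold=5 iron=1
After 6 (craft bolt): bolt=1 clay=1 gold=2 iron=1
After 7 (gather 1 gold): bolt=1 clay=1 gold=3 iron=1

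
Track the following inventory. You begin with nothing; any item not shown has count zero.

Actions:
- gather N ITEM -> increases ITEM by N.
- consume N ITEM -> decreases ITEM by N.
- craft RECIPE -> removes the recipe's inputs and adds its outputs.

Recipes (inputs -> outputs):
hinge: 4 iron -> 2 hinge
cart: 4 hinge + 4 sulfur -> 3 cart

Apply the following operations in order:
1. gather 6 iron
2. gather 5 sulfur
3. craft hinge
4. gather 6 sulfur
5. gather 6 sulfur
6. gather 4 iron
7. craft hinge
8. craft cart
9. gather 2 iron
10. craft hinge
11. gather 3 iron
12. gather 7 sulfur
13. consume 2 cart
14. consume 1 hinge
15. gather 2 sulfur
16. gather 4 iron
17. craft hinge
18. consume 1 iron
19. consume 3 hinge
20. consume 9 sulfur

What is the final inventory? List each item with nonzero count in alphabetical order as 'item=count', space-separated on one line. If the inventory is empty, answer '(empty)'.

Answer: cart=1 iron=2 sulfur=13

Derivation:
After 1 (gather 6 iron): iron=6
After 2 (gather 5 sulfur): iron=6 sulfur=5
After 3 (craft hinge): hinge=2 iron=2 sulfur=5
After 4 (gather 6 sulfur): hinge=2 iron=2 sulfur=11
After 5 (gather 6 sulfur): hinge=2 iron=2 sulfur=17
After 6 (gather 4 iron): hinge=2 iron=6 sulfur=17
After 7 (craft hinge): hinge=4 iron=2 sulfur=17
After 8 (craft cart): cart=3 iron=2 sulfur=13
After 9 (gather 2 iron): cart=3 iron=4 sulfur=13
After 10 (craft hinge): cart=3 hinge=2 sulfur=13
After 11 (gather 3 iron): cart=3 hinge=2 iron=3 sulfur=13
After 12 (gather 7 sulfur): cart=3 hinge=2 iron=3 sulfur=20
After 13 (consume 2 cart): cart=1 hinge=2 iron=3 sulfur=20
After 14 (consume 1 hinge): cart=1 hinge=1 iron=3 sulfur=20
After 15 (gather 2 sulfur): cart=1 hinge=1 iron=3 sulfur=22
After 16 (gather 4 iron): cart=1 hinge=1 iron=7 sulfur=22
After 17 (craft hinge): cart=1 hinge=3 iron=3 sulfur=22
After 18 (consume 1 iron): cart=1 hinge=3 iron=2 sulfur=22
After 19 (consume 3 hinge): cart=1 iron=2 sulfur=22
After 20 (consume 9 sulfur): cart=1 iron=2 sulfur=13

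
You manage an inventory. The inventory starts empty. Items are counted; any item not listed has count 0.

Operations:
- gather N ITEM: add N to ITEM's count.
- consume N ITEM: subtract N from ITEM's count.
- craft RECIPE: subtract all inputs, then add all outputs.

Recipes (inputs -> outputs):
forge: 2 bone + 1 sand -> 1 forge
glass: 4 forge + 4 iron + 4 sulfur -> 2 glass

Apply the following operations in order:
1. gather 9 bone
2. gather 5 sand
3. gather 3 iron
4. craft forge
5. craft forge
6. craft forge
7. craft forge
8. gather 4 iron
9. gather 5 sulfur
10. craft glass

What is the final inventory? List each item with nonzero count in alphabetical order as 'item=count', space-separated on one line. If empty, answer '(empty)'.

Answer: bone=1 glass=2 iron=3 sand=1 sulfur=1

Derivation:
After 1 (gather 9 bone): bone=9
After 2 (gather 5 sand): bone=9 sand=5
After 3 (gather 3 iron): bone=9 iron=3 sand=5
After 4 (craft forge): bone=7 forge=1 iron=3 sand=4
After 5 (craft forge): bone=5 forge=2 iron=3 sand=3
After 6 (craft forge): bone=3 forge=3 iron=3 sand=2
After 7 (craft forge): bone=1 forge=4 iron=3 sand=1
After 8 (gather 4 iron): bone=1 forge=4 iron=7 sand=1
After 9 (gather 5 sulfur): bone=1 forge=4 iron=7 sand=1 sulfur=5
After 10 (craft glass): bone=1 glass=2 iron=3 sand=1 sulfur=1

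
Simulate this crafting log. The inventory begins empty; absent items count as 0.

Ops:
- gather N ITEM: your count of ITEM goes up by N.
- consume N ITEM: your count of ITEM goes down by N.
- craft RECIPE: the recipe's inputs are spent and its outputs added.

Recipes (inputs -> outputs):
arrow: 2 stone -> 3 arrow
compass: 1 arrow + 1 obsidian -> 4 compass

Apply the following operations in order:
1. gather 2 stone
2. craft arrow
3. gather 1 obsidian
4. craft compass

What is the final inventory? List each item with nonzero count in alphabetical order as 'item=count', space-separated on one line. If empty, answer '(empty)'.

After 1 (gather 2 stone): stone=2
After 2 (craft arrow): arrow=3
After 3 (gather 1 obsidian): arrow=3 obsidian=1
After 4 (craft compass): arrow=2 compass=4

Answer: arrow=2 compass=4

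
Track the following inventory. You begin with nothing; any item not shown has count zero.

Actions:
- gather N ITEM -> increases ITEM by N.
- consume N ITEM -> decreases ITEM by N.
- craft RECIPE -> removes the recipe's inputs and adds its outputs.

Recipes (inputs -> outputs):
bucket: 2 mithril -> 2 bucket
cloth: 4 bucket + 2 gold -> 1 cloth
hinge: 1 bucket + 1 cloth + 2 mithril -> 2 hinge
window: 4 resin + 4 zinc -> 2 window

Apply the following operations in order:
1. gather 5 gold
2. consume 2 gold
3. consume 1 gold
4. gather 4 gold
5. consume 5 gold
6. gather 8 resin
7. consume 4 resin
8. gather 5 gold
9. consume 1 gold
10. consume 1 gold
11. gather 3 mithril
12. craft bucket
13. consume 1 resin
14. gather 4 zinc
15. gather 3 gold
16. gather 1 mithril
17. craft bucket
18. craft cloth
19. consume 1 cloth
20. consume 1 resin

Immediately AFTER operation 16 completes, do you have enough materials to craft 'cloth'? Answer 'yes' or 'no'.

After 1 (gather 5 gold): gold=5
After 2 (consume 2 gold): gold=3
After 3 (consume 1 gold): gold=2
After 4 (gather 4 gold): gold=6
After 5 (consume 5 gold): gold=1
After 6 (gather 8 resin): gold=1 resin=8
After 7 (consume 4 resin): gold=1 resin=4
After 8 (gather 5 gold): gold=6 resin=4
After 9 (consume 1 gold): gold=5 resin=4
After 10 (consume 1 gold): gold=4 resin=4
After 11 (gather 3 mithril): gold=4 mithril=3 resin=4
After 12 (craft bucket): bucket=2 gold=4 mithril=1 resin=4
After 13 (consume 1 resin): bucket=2 gold=4 mithril=1 resin=3
After 14 (gather 4 zinc): bucket=2 gold=4 mithril=1 resin=3 zinc=4
After 15 (gather 3 gold): bucket=2 gold=7 mithril=1 resin=3 zinc=4
After 16 (gather 1 mithril): bucket=2 gold=7 mithril=2 resin=3 zinc=4

Answer: no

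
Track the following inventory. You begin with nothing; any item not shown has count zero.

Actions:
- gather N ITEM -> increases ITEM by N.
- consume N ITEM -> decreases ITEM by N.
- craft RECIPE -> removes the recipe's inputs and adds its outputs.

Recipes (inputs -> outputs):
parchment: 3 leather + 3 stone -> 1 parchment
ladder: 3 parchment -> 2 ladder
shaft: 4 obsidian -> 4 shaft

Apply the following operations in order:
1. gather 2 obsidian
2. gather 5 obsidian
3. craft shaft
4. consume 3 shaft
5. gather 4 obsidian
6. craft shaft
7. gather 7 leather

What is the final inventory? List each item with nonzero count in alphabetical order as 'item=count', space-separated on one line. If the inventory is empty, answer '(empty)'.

Answer: leather=7 obsidian=3 shaft=5

Derivation:
After 1 (gather 2 obsidian): obsidian=2
After 2 (gather 5 obsidian): obsidian=7
After 3 (craft shaft): obsidian=3 shaft=4
After 4 (consume 3 shaft): obsidian=3 shaft=1
After 5 (gather 4 obsidian): obsidian=7 shaft=1
After 6 (craft shaft): obsidian=3 shaft=5
After 7 (gather 7 leather): leather=7 obsidian=3 shaft=5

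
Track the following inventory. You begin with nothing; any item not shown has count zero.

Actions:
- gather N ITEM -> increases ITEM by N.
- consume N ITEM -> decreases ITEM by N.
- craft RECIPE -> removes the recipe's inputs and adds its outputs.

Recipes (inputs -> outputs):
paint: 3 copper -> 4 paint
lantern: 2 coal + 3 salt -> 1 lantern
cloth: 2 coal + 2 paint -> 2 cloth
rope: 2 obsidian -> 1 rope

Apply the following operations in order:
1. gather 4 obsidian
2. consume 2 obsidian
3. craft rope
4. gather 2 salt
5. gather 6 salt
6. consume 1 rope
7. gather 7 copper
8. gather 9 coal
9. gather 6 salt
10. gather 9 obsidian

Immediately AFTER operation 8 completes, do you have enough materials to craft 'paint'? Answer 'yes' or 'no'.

After 1 (gather 4 obsidian): obsidian=4
After 2 (consume 2 obsidian): obsidian=2
After 3 (craft rope): rope=1
After 4 (gather 2 salt): rope=1 salt=2
After 5 (gather 6 salt): rope=1 salt=8
After 6 (consume 1 rope): salt=8
After 7 (gather 7 copper): copper=7 salt=8
After 8 (gather 9 coal): coal=9 copper=7 salt=8

Answer: yes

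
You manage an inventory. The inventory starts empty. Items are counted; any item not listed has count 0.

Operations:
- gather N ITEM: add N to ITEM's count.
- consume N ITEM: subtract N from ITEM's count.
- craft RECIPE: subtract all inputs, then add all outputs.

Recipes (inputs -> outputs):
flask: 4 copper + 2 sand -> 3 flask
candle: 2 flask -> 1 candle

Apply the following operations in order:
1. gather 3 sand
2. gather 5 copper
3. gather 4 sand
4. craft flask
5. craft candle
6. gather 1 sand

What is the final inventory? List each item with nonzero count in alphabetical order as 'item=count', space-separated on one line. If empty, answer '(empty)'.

After 1 (gather 3 sand): sand=3
After 2 (gather 5 copper): copper=5 sand=3
After 3 (gather 4 sand): copper=5 sand=7
After 4 (craft flask): copper=1 flask=3 sand=5
After 5 (craft candle): candle=1 copper=1 flask=1 sand=5
After 6 (gather 1 sand): candle=1 copper=1 flask=1 sand=6

Answer: candle=1 copper=1 flask=1 sand=6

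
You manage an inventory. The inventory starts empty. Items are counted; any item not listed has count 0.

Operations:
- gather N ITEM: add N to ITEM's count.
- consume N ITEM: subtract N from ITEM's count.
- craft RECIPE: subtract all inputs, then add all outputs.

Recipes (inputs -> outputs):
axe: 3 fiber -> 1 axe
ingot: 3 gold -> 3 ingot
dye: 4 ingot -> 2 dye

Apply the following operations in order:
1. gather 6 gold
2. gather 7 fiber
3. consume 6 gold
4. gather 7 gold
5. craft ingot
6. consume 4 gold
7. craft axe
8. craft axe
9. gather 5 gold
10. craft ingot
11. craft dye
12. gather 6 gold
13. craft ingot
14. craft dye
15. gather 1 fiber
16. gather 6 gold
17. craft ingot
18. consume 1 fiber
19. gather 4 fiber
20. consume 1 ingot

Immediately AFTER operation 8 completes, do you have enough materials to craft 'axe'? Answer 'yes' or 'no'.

After 1 (gather 6 gold): gold=6
After 2 (gather 7 fiber): fiber=7 gold=6
After 3 (consume 6 gold): fiber=7
After 4 (gather 7 gold): fiber=7 gold=7
After 5 (craft ingot): fiber=7 gold=4 ingot=3
After 6 (consume 4 gold): fiber=7 ingot=3
After 7 (craft axe): axe=1 fiber=4 ingot=3
After 8 (craft axe): axe=2 fiber=1 ingot=3

Answer: no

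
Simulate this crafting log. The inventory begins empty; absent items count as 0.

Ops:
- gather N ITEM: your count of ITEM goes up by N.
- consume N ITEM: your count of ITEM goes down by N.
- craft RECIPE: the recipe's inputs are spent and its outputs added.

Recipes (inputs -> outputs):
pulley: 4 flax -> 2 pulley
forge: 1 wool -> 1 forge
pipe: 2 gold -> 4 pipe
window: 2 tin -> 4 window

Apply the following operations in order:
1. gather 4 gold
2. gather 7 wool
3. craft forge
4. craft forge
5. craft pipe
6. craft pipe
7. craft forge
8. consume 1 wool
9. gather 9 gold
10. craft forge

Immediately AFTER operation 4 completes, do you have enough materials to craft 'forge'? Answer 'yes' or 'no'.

After 1 (gather 4 gold): gold=4
After 2 (gather 7 wool): gold=4 wool=7
After 3 (craft forge): forge=1 gold=4 wool=6
After 4 (craft forge): forge=2 gold=4 wool=5

Answer: yes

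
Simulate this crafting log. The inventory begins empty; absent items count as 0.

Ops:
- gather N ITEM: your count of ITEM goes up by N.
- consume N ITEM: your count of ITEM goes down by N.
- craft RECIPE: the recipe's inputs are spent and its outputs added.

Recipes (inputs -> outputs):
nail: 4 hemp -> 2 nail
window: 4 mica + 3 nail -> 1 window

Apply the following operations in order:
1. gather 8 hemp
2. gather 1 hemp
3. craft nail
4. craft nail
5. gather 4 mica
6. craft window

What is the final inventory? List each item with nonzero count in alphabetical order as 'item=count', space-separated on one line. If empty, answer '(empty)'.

After 1 (gather 8 hemp): hemp=8
After 2 (gather 1 hemp): hemp=9
After 3 (craft nail): hemp=5 nail=2
After 4 (craft nail): hemp=1 nail=4
After 5 (gather 4 mica): hemp=1 mica=4 nail=4
After 6 (craft window): hemp=1 nail=1 window=1

Answer: hemp=1 nail=1 window=1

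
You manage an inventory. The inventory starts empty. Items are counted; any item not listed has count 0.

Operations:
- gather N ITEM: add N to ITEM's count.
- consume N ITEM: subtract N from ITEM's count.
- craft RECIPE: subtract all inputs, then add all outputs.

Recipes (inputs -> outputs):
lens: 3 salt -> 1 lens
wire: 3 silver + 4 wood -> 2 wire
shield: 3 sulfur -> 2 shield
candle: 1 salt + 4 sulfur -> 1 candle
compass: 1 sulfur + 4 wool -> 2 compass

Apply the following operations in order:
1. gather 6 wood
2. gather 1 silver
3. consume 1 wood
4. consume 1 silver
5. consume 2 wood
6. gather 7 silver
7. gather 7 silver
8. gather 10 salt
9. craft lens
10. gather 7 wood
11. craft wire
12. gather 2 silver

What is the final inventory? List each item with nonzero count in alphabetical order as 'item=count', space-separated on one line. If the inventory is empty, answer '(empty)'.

Answer: lens=1 salt=7 silver=13 wire=2 wood=6

Derivation:
After 1 (gather 6 wood): wood=6
After 2 (gather 1 silver): silver=1 wood=6
After 3 (consume 1 wood): silver=1 wood=5
After 4 (consume 1 silver): wood=5
After 5 (consume 2 wood): wood=3
After 6 (gather 7 silver): silver=7 wood=3
After 7 (gather 7 silver): silver=14 wood=3
After 8 (gather 10 salt): salt=10 silver=14 wood=3
After 9 (craft lens): lens=1 salt=7 silver=14 wood=3
After 10 (gather 7 wood): lens=1 salt=7 silver=14 wood=10
After 11 (craft wire): lens=1 salt=7 silver=11 wire=2 wood=6
After 12 (gather 2 silver): lens=1 salt=7 silver=13 wire=2 wood=6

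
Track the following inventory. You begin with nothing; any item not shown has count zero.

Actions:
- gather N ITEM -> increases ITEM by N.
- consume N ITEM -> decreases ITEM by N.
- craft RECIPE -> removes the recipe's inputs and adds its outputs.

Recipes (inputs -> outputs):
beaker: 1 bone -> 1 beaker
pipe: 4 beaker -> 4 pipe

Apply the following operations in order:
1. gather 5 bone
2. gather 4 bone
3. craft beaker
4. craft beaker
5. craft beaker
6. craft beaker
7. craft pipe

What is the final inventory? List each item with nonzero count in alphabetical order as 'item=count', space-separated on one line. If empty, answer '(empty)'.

Answer: bone=5 pipe=4

Derivation:
After 1 (gather 5 bone): bone=5
After 2 (gather 4 bone): bone=9
After 3 (craft beaker): beaker=1 bone=8
After 4 (craft beaker): beaker=2 bone=7
After 5 (craft beaker): beaker=3 bone=6
After 6 (craft beaker): beaker=4 bone=5
After 7 (craft pipe): bone=5 pipe=4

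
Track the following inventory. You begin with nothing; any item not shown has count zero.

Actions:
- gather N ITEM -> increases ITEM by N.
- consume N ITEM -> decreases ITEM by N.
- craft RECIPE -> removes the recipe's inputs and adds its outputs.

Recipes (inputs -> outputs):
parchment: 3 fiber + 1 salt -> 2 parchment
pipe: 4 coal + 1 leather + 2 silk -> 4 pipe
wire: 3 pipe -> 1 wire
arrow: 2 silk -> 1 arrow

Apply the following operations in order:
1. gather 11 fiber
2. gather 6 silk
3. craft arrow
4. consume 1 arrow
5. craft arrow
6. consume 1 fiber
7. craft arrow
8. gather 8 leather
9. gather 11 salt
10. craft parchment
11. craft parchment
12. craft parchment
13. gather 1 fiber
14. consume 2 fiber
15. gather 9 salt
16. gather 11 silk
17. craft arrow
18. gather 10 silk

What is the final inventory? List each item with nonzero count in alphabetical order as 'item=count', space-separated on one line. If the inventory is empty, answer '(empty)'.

After 1 (gather 11 fiber): fiber=11
After 2 (gather 6 silk): fiber=11 silk=6
After 3 (craft arrow): arrow=1 fiber=11 silk=4
After 4 (consume 1 arrow): fiber=11 silk=4
After 5 (craft arrow): arrow=1 fiber=11 silk=2
After 6 (consume 1 fiber): arrow=1 fiber=10 silk=2
After 7 (craft arrow): arrow=2 fiber=10
After 8 (gather 8 leather): arrow=2 fiber=10 leather=8
After 9 (gather 11 salt): arrow=2 fiber=10 leather=8 salt=11
After 10 (craft parchment): arrow=2 fiber=7 leather=8 parchment=2 salt=10
After 11 (craft parchment): arrow=2 fiber=4 leather=8 parchment=4 salt=9
After 12 (craft parchment): arrow=2 fiber=1 leather=8 parchment=6 salt=8
After 13 (gather 1 fiber): arrow=2 fiber=2 leather=8 parchment=6 salt=8
After 14 (consume 2 fiber): arrow=2 leather=8 parchment=6 salt=8
After 15 (gather 9 salt): arrow=2 leather=8 parchment=6 salt=17
After 16 (gather 11 silk): arrow=2 leather=8 parchment=6 salt=17 silk=11
After 17 (craft arrow): arrow=3 leather=8 parchment=6 salt=17 silk=9
After 18 (gather 10 silk): arrow=3 leather=8 parchment=6 salt=17 silk=19

Answer: arrow=3 leather=8 parchment=6 salt=17 silk=19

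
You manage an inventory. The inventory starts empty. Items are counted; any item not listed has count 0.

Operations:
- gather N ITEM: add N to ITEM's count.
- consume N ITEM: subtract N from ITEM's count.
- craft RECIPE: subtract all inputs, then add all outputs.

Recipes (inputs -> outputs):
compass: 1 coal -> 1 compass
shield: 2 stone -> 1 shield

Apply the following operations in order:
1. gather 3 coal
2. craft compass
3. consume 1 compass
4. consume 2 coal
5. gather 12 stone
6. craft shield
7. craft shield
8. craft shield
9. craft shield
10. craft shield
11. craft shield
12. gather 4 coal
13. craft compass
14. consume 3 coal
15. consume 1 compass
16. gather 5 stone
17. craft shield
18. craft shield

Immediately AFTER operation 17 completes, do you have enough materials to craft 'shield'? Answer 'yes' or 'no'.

After 1 (gather 3 coal): coal=3
After 2 (craft compass): coal=2 compass=1
After 3 (consume 1 compass): coal=2
After 4 (consume 2 coal): (empty)
After 5 (gather 12 stone): stone=12
After 6 (craft shield): shield=1 stone=10
After 7 (craft shield): shield=2 stone=8
After 8 (craft shield): shield=3 stone=6
After 9 (craft shield): shield=4 stone=4
After 10 (craft shield): shield=5 stone=2
After 11 (craft shield): shield=6
After 12 (gather 4 coal): coal=4 shield=6
After 13 (craft compass): coal=3 compass=1 shield=6
After 14 (consume 3 coal): compass=1 shield=6
After 15 (consume 1 compass): shield=6
After 16 (gather 5 stone): shield=6 stone=5
After 17 (craft shield): shield=7 stone=3

Answer: yes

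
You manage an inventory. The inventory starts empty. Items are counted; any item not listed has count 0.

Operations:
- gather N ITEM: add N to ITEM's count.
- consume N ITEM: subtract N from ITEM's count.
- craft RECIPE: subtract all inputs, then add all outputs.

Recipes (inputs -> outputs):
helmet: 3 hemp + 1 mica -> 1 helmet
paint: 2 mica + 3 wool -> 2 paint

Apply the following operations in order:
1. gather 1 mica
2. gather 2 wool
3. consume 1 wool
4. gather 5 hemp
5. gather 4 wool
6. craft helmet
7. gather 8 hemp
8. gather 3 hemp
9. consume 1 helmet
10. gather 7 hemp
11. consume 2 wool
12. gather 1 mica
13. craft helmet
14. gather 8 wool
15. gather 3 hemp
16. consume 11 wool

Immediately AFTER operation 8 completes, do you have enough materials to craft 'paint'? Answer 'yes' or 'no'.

Answer: no

Derivation:
After 1 (gather 1 mica): mica=1
After 2 (gather 2 wool): mica=1 wool=2
After 3 (consume 1 wool): mica=1 wool=1
After 4 (gather 5 hemp): hemp=5 mica=1 wool=1
After 5 (gather 4 wool): hemp=5 mica=1 wool=5
After 6 (craft helmet): helmet=1 hemp=2 wool=5
After 7 (gather 8 hemp): helmet=1 hemp=10 wool=5
After 8 (gather 3 hemp): helmet=1 hemp=13 wool=5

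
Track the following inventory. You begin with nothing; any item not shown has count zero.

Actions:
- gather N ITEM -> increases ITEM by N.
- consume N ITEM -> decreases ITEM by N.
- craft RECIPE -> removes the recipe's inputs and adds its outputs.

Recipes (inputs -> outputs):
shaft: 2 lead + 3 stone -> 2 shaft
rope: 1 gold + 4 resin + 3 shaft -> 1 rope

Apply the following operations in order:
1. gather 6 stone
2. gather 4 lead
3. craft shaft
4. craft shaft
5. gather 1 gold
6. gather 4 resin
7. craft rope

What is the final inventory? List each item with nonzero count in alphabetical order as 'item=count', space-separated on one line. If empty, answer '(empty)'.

After 1 (gather 6 stone): stone=6
After 2 (gather 4 lead): lead=4 stone=6
After 3 (craft shaft): lead=2 shaft=2 stone=3
After 4 (craft shaft): shaft=4
After 5 (gather 1 gold): gold=1 shaft=4
After 6 (gather 4 resin): gold=1 resin=4 shaft=4
After 7 (craft rope): rope=1 shaft=1

Answer: rope=1 shaft=1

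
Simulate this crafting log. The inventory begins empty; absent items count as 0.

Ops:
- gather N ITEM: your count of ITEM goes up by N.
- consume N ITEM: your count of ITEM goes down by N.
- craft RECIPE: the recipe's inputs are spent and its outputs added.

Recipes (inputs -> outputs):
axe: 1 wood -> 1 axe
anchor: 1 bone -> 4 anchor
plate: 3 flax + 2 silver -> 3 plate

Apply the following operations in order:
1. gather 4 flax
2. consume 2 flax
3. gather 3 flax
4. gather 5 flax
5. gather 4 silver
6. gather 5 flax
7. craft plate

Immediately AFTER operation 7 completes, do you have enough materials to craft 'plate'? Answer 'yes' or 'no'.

After 1 (gather 4 flax): flax=4
After 2 (consume 2 flax): flax=2
After 3 (gather 3 flax): flax=5
After 4 (gather 5 flax): flax=10
After 5 (gather 4 silver): flax=10 silver=4
After 6 (gather 5 flax): flax=15 silver=4
After 7 (craft plate): flax=12 plate=3 silver=2

Answer: yes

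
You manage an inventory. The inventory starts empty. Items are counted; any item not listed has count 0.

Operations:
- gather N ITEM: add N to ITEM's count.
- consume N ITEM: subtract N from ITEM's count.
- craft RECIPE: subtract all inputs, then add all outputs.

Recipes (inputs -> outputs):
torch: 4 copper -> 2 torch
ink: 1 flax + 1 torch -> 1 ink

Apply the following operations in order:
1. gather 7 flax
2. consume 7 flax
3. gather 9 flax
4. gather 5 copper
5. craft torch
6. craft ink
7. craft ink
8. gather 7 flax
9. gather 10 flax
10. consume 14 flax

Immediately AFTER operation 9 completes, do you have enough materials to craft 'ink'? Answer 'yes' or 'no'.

Answer: no

Derivation:
After 1 (gather 7 flax): flax=7
After 2 (consume 7 flax): (empty)
After 3 (gather 9 flax): flax=9
After 4 (gather 5 copper): copper=5 flax=9
After 5 (craft torch): copper=1 flax=9 torch=2
After 6 (craft ink): copper=1 flax=8 ink=1 torch=1
After 7 (craft ink): copper=1 flax=7 ink=2
After 8 (gather 7 flax): copper=1 flax=14 ink=2
After 9 (gather 10 flax): copper=1 flax=24 ink=2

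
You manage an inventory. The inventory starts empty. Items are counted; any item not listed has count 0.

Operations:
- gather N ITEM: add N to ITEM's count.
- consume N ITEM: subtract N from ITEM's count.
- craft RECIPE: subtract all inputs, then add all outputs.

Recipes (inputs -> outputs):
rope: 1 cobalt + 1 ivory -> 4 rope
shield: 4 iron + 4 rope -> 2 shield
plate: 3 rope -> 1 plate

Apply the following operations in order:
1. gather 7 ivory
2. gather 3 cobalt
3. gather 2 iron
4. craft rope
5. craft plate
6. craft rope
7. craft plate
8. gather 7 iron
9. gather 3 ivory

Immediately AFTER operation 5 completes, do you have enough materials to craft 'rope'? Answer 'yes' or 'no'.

After 1 (gather 7 ivory): ivory=7
After 2 (gather 3 cobalt): cobalt=3 ivory=7
After 3 (gather 2 iron): cobalt=3 iron=2 ivory=7
After 4 (craft rope): cobalt=2 iron=2 ivory=6 rope=4
After 5 (craft plate): cobalt=2 iron=2 ivory=6 plate=1 rope=1

Answer: yes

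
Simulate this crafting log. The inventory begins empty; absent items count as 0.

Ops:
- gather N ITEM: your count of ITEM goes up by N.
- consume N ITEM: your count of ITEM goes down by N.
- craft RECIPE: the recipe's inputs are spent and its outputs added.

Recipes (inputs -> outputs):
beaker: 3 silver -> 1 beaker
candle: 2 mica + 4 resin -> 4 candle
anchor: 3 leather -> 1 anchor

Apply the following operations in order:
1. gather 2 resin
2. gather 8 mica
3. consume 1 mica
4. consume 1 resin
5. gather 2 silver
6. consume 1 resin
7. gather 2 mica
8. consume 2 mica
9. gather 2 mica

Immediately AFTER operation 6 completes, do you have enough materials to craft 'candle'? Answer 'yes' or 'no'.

Answer: no

Derivation:
After 1 (gather 2 resin): resin=2
After 2 (gather 8 mica): mica=8 resin=2
After 3 (consume 1 mica): mica=7 resin=2
After 4 (consume 1 resin): mica=7 resin=1
After 5 (gather 2 silver): mica=7 resin=1 silver=2
After 6 (consume 1 resin): mica=7 silver=2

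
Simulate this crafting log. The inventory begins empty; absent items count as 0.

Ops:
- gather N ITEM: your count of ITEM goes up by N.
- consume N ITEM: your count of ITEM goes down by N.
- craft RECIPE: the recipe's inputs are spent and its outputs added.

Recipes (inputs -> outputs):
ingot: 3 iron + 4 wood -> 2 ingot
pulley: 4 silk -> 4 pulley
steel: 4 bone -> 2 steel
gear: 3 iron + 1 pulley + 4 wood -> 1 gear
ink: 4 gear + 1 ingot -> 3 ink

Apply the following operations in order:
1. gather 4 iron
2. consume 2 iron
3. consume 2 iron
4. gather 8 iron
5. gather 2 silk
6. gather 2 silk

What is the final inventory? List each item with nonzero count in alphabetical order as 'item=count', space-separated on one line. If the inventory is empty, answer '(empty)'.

After 1 (gather 4 iron): iron=4
After 2 (consume 2 iron): iron=2
After 3 (consume 2 iron): (empty)
After 4 (gather 8 iron): iron=8
After 5 (gather 2 silk): iron=8 silk=2
After 6 (gather 2 silk): iron=8 silk=4

Answer: iron=8 silk=4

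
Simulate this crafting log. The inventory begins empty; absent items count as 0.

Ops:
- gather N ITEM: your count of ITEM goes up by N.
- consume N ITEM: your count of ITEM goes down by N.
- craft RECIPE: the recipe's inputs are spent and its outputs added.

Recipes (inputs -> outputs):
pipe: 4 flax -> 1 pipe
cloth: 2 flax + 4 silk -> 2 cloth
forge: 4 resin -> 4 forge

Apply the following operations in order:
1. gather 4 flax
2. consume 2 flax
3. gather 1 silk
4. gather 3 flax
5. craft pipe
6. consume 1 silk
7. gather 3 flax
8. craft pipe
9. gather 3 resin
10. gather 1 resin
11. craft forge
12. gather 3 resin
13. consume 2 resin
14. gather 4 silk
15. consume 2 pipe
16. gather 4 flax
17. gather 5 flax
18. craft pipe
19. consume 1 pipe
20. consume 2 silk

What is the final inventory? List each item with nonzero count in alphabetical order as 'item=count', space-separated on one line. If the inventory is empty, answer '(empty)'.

After 1 (gather 4 flax): flax=4
After 2 (consume 2 flax): flax=2
After 3 (gather 1 silk): flax=2 silk=1
After 4 (gather 3 flax): flax=5 silk=1
After 5 (craft pipe): flax=1 pipe=1 silk=1
After 6 (consume 1 silk): flax=1 pipe=1
After 7 (gather 3 flax): flax=4 pipe=1
After 8 (craft pipe): pipe=2
After 9 (gather 3 resin): pipe=2 resin=3
After 10 (gather 1 resin): pipe=2 resin=4
After 11 (craft forge): forge=4 pipe=2
After 12 (gather 3 resin): forge=4 pipe=2 resin=3
After 13 (consume 2 resin): forge=4 pipe=2 resin=1
After 14 (gather 4 silk): forge=4 pipe=2 resin=1 silk=4
After 15 (consume 2 pipe): forge=4 resin=1 silk=4
After 16 (gather 4 flax): flax=4 forge=4 resin=1 silk=4
After 17 (gather 5 flax): flax=9 forge=4 resin=1 silk=4
After 18 (craft pipe): flax=5 forge=4 pipe=1 resin=1 silk=4
After 19 (consume 1 pipe): flax=5 forge=4 resin=1 silk=4
After 20 (consume 2 silk): flax=5 forge=4 resin=1 silk=2

Answer: flax=5 forge=4 resin=1 silk=2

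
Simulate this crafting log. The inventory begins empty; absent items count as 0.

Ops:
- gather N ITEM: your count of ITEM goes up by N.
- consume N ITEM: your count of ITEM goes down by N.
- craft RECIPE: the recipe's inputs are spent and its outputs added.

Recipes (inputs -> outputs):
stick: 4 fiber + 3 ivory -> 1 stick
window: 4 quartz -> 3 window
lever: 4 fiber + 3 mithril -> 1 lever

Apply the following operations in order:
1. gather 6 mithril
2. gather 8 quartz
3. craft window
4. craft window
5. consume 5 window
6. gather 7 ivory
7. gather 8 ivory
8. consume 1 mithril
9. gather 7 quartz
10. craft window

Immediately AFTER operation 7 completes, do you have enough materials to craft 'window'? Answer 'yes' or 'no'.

Answer: no

Derivation:
After 1 (gather 6 mithril): mithril=6
After 2 (gather 8 quartz): mithril=6 quartz=8
After 3 (craft window): mithril=6 quartz=4 window=3
After 4 (craft window): mithril=6 window=6
After 5 (consume 5 window): mithril=6 window=1
After 6 (gather 7 ivory): ivory=7 mithril=6 window=1
After 7 (gather 8 ivory): ivory=15 mithril=6 window=1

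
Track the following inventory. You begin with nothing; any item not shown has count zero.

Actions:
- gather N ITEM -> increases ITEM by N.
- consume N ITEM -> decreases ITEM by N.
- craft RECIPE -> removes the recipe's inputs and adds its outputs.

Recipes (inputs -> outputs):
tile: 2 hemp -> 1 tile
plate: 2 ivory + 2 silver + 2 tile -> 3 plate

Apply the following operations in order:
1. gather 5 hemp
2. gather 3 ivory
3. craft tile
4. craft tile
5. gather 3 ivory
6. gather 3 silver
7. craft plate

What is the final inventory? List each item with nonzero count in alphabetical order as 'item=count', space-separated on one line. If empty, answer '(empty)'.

After 1 (gather 5 hemp): hemp=5
After 2 (gather 3 ivory): hemp=5 ivory=3
After 3 (craft tile): hemp=3 ivory=3 tile=1
After 4 (craft tile): hemp=1 ivory=3 tile=2
After 5 (gather 3 ivory): hemp=1 ivory=6 tile=2
After 6 (gather 3 silver): hemp=1 ivory=6 silver=3 tile=2
After 7 (craft plate): hemp=1 ivory=4 plate=3 silver=1

Answer: hemp=1 ivory=4 plate=3 silver=1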